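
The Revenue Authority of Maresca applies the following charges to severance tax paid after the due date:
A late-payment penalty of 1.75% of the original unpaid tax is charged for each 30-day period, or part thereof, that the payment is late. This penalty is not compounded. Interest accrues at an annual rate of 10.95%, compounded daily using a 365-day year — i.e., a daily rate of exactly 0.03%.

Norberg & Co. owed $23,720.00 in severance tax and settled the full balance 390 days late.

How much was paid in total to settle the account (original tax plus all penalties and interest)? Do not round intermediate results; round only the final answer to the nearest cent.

Penalty periods: ⌈390/30⌉ = 13; penalty = 13 × 1.75% × $23,720.00 = $5,396.30
Interest: $23,720.00 × ((1 + 0.0003)^390 − 1) = $23,720.00 × 0.12409971… = $2,943.6450…
Total = $23,720.00 + $5,396.3000 + $2,943.6450… = $32,059.95

$32,059.95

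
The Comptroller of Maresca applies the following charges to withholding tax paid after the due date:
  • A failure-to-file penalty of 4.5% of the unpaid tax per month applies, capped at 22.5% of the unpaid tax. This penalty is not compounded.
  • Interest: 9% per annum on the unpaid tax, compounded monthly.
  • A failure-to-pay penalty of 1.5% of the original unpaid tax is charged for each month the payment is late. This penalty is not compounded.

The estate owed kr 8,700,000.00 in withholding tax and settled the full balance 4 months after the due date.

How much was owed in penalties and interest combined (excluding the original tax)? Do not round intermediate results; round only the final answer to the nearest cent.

kr 2,351,950.96

Failure-to-file: 4 × 4.5% × kr 8,700,000.00 = kr 1,566,000.00 (under the 22.5% cap)
Failure-to-pay penalty = 1.5% × kr 8,700,000.00 × 4 mo = kr 522,000.00
Interest (9%/yr ÷ 12 = 0.75%/month): kr 8,700,000.00 × ((1 + 0.0075)^4 − 1) = kr 263,950.9588…
Penalties + interest = kr 2,088,000.0000 + kr 263,950.9588… = kr 2,351,950.96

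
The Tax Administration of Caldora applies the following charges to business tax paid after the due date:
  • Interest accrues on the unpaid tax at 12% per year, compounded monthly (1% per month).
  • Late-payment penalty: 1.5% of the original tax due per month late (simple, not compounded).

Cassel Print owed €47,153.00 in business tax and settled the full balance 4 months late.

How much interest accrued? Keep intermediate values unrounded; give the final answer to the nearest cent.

€1,914.60

Interest: €47,153.00 × ((1 + 0.01)^4 − 1) = €47,153.00 × 0.0406040… = €1,914.6009…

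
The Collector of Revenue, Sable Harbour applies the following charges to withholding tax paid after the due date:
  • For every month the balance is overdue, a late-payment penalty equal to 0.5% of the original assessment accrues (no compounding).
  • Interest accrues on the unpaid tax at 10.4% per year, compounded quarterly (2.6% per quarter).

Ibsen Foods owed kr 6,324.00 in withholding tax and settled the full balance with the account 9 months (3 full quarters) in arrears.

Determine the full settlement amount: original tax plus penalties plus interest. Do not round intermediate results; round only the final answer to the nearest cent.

kr 7,114.79

Late-payment penalty = 0.5% × kr 6,324.00 × 9 mo = kr 284.58
Interest: kr 6,324.00 × ((1 + 0.026)^3 − 1) = kr 6,324.00 × 0.0800456… = kr 506.2082…
Total = kr 6,324.00 + kr 284.5800 + kr 506.2082… = kr 7,114.79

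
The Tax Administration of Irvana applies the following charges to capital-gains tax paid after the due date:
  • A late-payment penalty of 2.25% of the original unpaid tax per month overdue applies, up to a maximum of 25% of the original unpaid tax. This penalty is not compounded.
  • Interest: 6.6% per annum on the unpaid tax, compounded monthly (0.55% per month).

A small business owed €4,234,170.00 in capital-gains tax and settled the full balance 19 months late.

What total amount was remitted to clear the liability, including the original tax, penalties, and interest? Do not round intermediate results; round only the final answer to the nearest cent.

€5,757,783.46

Penalty (uncapped): 19 × 2.25% × €4,234,170.00 = €1,810,107.68…; cap = 25% × €4,234,170.00 = €1,058,542.50 → penalty = €1,058,542.50
Interest: €4,234,170.00 × ((1 + 0.0055)^19 − 1) = €4,234,170.00 × 0.1098376… = €465,070.9583…
Total = €4,234,170.00 + €1,058,542.5000 + €465,070.9583… = €5,757,783.46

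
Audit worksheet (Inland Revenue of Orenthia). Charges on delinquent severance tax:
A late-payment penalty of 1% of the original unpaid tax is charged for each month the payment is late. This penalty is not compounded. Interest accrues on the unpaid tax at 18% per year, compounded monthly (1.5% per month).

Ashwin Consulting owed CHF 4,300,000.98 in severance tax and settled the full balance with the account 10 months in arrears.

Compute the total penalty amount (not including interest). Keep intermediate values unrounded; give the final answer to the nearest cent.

Late-payment penalty = 1% × CHF 4,300,000.98 × 10 mo = CHF 430,000.10…

CHF 430,000.10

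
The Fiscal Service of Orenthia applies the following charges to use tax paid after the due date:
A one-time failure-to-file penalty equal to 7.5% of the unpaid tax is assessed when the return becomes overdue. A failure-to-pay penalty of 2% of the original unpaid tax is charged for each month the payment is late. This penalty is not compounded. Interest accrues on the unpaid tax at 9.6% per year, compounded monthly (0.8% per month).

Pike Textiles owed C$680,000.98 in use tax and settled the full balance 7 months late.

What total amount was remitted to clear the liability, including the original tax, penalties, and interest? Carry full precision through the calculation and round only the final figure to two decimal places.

C$865,207.45

Failure-to-file penalty: 7.5% × C$680,000.98 = C$51,000.07…
Failure-to-pay penalty: 7 × 2% × C$680,000.98 = C$95,200.14…
Interest: C$680,000.98 × ((1 + 0.008)^7 − 1) = C$680,000.98 × 0.0573621… = C$39,006.2598…
Total = C$680,000.98 + C$146,200.2107 + C$39,006.2598… = C$865,207.45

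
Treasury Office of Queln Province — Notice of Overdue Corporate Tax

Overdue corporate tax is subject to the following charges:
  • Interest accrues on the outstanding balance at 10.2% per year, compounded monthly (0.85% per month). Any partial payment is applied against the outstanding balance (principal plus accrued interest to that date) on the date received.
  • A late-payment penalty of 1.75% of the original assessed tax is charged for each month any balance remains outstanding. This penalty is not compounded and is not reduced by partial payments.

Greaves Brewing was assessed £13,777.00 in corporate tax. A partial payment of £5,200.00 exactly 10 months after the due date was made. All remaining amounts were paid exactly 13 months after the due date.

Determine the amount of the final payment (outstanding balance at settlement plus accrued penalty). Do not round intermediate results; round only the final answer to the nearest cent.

Balance at month 10: £13,777.0000 × (1 + 0.0085)^10 = £14,993.8680…
After £5,200.00 payment: £14,993.8680… − £5,200.00 = £9,793.8680…
Balance at month 13: £9,793.8680… × (1 + 0.0085)^3 = £10,045.7405…
Penalty: 13 × 1.75% × £13,777.00 = £3,134.27…
Final settlement = outstanding balance + penalty = £10,045.7405… + £3,134.27… = £13,180.01

£13,180.01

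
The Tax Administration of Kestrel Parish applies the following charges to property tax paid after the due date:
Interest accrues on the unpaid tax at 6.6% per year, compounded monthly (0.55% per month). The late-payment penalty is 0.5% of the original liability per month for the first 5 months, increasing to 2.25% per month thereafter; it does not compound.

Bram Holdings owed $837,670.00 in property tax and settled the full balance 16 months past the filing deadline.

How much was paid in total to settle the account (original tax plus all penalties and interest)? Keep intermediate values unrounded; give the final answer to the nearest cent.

$1,142,770.24

Penalty, months 1–5: 5 × 0.5% × $837,670.00 = $20,941.75
Penalty, months 6–16: 11 × 2.25% × $837,670.00 = $207,323.33…
Interest: $837,670.00 × ((1 + 0.0055)^16 − 1) = $837,670.00 × 0.0917249… = $76,835.1615…
Total = $837,670.00 + $228,265.0750 + $76,835.1615… = $1,142,770.24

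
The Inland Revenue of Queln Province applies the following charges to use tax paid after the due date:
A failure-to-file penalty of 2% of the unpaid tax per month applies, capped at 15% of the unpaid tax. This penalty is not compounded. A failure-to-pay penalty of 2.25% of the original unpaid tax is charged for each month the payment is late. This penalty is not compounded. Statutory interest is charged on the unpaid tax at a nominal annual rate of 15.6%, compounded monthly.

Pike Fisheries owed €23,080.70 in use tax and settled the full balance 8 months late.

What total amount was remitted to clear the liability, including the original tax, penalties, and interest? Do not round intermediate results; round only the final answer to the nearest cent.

Failure-to-file: 8 × 2% × €23,080.70 = €3,692.91…, capped at 15% × €23,080.70 = €3,462.11…
Failure-to-pay penalty: 8 × 2.25% × €23,080.70 = €4,154.53…
Interest (15.6%/yr ÷ 12 = 1.3%/month): €23,080.70 × ((1 + 0.013)^8 − 1) = €2,512.4970…
Total = €23,080.70 + €7,616.6310 + €2,512.4970… = €33,209.83

€33,209.83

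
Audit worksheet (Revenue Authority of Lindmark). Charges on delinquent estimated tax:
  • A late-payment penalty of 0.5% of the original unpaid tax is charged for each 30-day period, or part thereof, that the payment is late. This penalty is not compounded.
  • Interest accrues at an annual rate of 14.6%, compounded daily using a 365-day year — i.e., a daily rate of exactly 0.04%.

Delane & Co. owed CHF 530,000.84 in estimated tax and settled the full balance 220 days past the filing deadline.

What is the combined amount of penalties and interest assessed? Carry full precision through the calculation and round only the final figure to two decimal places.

CHF 69,943.63

Penalty periods: ⌈220/30⌉ = 8; penalty = 8 × 0.5% × CHF 530,000.84 = CHF 21,200.03…
Interest: CHF 530,000.84 × ((1 + 0.0004)^220 − 1) = CHF 530,000.84 × 0.09196891… = CHF 48,743.5987…
Penalties + interest = CHF 21,200.0336 + CHF 48,743.5987… = CHF 69,943.63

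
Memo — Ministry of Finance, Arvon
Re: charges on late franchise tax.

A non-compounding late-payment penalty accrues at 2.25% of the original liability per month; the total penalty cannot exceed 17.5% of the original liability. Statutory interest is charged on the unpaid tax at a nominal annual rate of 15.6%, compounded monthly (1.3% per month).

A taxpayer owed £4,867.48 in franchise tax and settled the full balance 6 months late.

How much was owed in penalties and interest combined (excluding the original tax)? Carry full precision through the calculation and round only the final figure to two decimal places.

£1,049.33

Penalty: 6 × 2.25% × £4,867.48 = £657.11… (below the 17.5% cap of £851.81…)
Interest: £4,867.48 × ((1 + 0.013)^6 − 1) = £4,867.48 × 0.0805794… = £392.2185…
Penalties + interest = £657.1098 + £392.2185… = £1,049.33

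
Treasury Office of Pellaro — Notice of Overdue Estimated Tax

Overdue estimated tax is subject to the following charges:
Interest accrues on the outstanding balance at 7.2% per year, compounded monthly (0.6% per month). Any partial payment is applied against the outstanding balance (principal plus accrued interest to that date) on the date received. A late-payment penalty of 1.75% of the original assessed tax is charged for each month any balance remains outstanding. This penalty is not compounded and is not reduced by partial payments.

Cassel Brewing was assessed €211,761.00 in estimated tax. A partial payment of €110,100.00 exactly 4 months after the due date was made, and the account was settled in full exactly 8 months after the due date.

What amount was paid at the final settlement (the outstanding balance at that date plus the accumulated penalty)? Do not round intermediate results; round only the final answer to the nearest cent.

€139,021.83

Balance at month 4: €211,761.0000 × (1 + 0.006)^4 = €216,889.1876…
After €110,100.00 payment: €216,889.1876… − €110,100.00 = €106,789.1876…
Balance at month 8: €106,789.1876… × (1 + 0.006)^4 = €109,375.2870…
Penalty: 8 × 1.75% × €211,761.00 = €29,646.54
Final settlement = outstanding balance + penalty = €109,375.2870… + €29,646.54 = €139,021.83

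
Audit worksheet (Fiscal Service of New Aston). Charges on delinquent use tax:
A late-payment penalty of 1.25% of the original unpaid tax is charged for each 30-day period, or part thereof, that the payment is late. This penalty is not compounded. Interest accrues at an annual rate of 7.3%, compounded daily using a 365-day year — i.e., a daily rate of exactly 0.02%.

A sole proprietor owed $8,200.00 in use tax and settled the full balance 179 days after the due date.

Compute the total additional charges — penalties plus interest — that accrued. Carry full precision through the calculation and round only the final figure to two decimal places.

Penalty periods: ⌈179/30⌉ = 6; penalty = 6 × 1.25% × $8,200.00 = $615.00
Interest: $8,200.00 × ((1 + 0.0002)^179 − 1) = $8,200.00 × 0.03644483… = $298.8476…
Penalties + interest = $615.0000 + $298.8476… = $913.85

$913.85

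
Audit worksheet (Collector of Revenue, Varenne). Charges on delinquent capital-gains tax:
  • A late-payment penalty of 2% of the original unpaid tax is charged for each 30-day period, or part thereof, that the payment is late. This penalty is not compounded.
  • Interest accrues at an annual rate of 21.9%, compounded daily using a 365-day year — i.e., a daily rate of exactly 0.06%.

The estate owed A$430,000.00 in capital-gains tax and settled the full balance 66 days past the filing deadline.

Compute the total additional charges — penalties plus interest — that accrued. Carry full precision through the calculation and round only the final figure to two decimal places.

A$43,164.34

Penalty periods: ⌈66/30⌉ = 3; penalty = 3 × 2% × A$430,000.00 = A$25,800.00
Interest: A$430,000.00 × ((1 + 0.0006)^66 − 1) = A$430,000.00 × 0.04038218… = A$17,364.3367…
Penalties + interest = A$25,800.0000 + A$17,364.3367… = A$43,164.34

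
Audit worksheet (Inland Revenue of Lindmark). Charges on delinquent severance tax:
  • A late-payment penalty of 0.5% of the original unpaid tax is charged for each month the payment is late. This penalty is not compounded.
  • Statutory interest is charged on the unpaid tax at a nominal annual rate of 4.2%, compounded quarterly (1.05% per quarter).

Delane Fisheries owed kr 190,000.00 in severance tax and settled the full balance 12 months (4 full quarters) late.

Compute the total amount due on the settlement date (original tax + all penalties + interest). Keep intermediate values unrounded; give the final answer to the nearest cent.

Late-payment penalty: 12 × 0.5% × kr 190,000.00 = kr 11,400.00
Interest: kr 190,000.00 × ((1 + 0.0105)^4 − 1) = kr 190,000.00 × 0.0426661… = kr 8,106.5671…
Total = kr 190,000.00 + kr 11,400.0000 + kr 8,106.5671… = kr 209,506.57

kr 209,506.57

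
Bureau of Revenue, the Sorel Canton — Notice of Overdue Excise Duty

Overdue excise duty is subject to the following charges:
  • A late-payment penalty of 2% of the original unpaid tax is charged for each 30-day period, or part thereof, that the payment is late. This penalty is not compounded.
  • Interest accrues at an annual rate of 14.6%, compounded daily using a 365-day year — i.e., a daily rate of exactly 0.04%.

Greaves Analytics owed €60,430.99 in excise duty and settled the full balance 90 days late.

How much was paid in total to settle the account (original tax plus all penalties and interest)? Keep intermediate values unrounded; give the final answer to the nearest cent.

€66,271.55

Penalty periods: ⌈90/30⌉ = 3; penalty = 3 × 2% × €60,430.99 = €3,625.86…
Interest: €60,430.99 × ((1 + 0.0004)^90 − 1) = €60,430.99 × 0.03664838… = €2,214.6982…
Total = €60,430.99 + €3,625.8594 + €2,214.6982… = €66,271.55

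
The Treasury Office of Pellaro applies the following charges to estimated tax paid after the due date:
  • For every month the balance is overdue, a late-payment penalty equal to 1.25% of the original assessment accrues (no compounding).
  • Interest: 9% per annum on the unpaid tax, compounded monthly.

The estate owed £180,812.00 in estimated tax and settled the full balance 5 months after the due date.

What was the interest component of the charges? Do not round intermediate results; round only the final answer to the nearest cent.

Interest (9%/yr ÷ 12 = 0.75%/month): £180,812.00 × ((1 + 0.0075)^5 − 1) = £6,882.9224…

£6,882.92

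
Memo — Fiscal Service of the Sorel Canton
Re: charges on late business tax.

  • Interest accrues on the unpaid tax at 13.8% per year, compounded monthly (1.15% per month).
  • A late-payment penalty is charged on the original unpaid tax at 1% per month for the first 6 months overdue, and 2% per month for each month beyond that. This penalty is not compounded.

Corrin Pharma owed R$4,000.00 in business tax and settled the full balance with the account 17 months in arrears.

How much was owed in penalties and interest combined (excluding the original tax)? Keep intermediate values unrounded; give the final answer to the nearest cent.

Penalty, months 1–6: 6 × 1% × R$4,000.00 = R$240.00
Penalty, months 7–17: 11 × 2% × R$4,000.00 = R$880.00
Interest: R$4,000.00 × ((1 + 0.0115)^17 − 1) = R$4,000.00 × 0.2145631… = R$858.2524…
Penalties + interest = R$1,120.0000 + R$858.2524… = R$1,978.25

R$1,978.25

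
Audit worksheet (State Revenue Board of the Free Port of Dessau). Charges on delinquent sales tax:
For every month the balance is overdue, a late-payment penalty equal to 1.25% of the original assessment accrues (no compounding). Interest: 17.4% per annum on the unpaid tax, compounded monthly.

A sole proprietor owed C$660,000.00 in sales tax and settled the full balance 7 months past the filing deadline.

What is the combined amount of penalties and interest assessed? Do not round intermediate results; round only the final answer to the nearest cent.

Late-payment penalty = 1.25% × C$660,000.00 × 7 mo = C$57,750.00
Interest (17.4%/yr ÷ 12 = 1.45%/month): C$660,000.00 × ((1 + 0.0145)^7 − 1) = C$69,975.5183…
Penalties + interest = C$57,750.0000 + C$69,975.5183… = C$127,725.52

C$127,725.52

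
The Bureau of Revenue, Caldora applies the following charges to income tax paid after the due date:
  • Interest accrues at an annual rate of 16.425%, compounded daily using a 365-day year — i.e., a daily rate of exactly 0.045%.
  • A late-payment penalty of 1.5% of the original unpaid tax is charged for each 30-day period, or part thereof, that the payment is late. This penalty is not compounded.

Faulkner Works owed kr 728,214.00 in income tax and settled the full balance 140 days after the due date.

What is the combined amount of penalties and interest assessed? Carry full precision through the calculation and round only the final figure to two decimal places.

kr 101,958.51

Penalty periods: ⌈140/30⌉ = 5; penalty = 5 × 1.5% × kr 728,214.00 = kr 54,616.05
Interest: kr 728,214.00 × ((1 + 0.00045)^140 − 1) = kr 728,214.00 × 0.06501175… = kr 47,342.4644…
Penalties + interest = kr 54,616.0500 + kr 47,342.4644… = kr 101,958.51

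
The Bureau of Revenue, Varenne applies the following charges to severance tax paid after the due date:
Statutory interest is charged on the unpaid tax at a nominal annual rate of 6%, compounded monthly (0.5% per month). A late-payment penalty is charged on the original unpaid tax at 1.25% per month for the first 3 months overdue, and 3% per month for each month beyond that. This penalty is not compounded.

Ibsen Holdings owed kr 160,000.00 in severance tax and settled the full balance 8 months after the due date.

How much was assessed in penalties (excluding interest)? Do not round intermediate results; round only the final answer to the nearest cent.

Penalty, months 1–3: 3 × 1.25% × kr 160,000.00 = kr 6,000.00
Penalty, months 4–8: 5 × 3% × kr 160,000.00 = kr 24,000.00
Total penalty = kr 6,000.00 + kr 24,000.00 = kr 30,000.00

kr 30,000.00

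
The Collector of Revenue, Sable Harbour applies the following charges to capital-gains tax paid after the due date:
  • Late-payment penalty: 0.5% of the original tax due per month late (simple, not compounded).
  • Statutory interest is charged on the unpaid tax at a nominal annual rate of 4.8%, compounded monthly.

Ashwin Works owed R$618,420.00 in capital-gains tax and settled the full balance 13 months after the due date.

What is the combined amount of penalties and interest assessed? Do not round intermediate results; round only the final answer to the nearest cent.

R$73,138.36

Late-payment penalty = 0.5% × R$618,420.00 × 13 mo = R$40,197.30
Interest (4.8%/yr ÷ 12 = 0.4%/month): R$618,420.00 × ((1 + 0.004)^13 − 1) = R$32,941.0617…
Penalties + interest = R$40,197.3000 + R$32,941.0617… = R$73,138.36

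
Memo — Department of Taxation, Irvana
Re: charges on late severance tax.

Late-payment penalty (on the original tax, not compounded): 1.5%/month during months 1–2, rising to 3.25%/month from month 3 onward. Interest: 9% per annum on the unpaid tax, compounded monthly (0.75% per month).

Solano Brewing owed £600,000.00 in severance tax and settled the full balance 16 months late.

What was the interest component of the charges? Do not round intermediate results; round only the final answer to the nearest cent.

£76,195.27

Interest: £600,000.00 × ((1 + 0.0075)^16 − 1) = £600,000.00 × 0.1269921… = £76,195.2682…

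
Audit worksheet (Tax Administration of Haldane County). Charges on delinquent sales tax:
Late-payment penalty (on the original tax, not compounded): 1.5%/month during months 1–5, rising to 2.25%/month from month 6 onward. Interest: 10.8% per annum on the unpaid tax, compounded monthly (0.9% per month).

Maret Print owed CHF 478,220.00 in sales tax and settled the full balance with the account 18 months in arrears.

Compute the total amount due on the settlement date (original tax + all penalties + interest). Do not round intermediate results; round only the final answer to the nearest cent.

CHF 737,658.39

Penalty, months 1–5: 5 × 1.5% × CHF 478,220.00 = CHF 35,866.50
Penalty, months 6–18: 13 × 2.25% × CHF 478,220.00 = CHF 139,879.35
Interest: CHF 478,220.00 × ((1 + 0.009)^18 − 1) = CHF 478,220.00 × 0.1750085… = CHF 83,692.5441…
Total = CHF 478,220.00 + CHF 175,745.8500 + CHF 83,692.5441… = CHF 737,658.39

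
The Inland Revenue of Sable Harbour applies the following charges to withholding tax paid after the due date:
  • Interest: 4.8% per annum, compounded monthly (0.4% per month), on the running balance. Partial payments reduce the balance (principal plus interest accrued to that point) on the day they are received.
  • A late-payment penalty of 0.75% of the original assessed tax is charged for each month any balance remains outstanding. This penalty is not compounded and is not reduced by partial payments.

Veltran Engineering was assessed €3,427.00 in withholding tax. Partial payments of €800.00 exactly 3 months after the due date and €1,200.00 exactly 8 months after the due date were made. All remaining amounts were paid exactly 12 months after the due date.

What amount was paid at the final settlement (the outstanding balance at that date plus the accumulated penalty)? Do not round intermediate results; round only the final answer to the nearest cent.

€1,855.01

Balance at month 3: €3,427.0000 × (1 + 0.004)^3 = €3,468.2887…
After €800.00 payment: €3,468.2887… − €800.00 = €2,668.2887…
Balance at month 8: €2,668.2887… × (1 + 0.004)^5 = €2,722.0831…
After €1,200.00 payment: €2,722.0831… − €1,200.00 = €1,522.0831…
Balance at month 12: €1,522.0831… × (1 + 0.004)^4 = €1,546.5830…
Penalty: 12 × 0.75% × €3,427.00 = €308.43
Final settlement = outstanding balance + penalty = €1,546.5830… + €308.43 = €1,855.01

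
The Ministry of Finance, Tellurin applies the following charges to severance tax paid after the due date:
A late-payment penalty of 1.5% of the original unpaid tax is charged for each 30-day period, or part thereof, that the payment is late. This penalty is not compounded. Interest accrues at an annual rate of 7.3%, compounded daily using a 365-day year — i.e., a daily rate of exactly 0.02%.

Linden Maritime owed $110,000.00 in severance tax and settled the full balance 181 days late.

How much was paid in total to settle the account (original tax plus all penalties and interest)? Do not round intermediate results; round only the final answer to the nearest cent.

$125,604.54

Penalty periods: ⌈181/30⌉ = 7; penalty = 7 × 1.5% × $110,000.00 = $11,550.00
Interest: $110,000.00 × ((1 + 0.0002)^181 − 1) = $110,000.00 × 0.03685945… = $4,054.5390…
Total = $110,000.00 + $11,550.0000 + $4,054.5390… = $125,604.54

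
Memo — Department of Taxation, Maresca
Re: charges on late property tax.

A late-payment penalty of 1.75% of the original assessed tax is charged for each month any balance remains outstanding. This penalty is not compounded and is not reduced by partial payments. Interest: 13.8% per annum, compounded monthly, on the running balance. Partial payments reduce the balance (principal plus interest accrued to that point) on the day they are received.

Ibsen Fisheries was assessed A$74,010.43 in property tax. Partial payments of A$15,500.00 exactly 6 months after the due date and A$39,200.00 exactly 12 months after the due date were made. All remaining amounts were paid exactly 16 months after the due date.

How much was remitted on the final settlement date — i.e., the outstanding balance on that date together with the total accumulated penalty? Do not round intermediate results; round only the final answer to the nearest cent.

A$51,179.10

Monthly rate = 13.8% ÷ 12 = 1.15%
Balance at month 6: A$74,010.4300 × (1 + 0.0115)^6 = A$79,266.2386…
After A$15,500.00 payment: A$79,266.2386… − A$15,500.00 = A$63,766.2386…
Balance at month 12: A$63,766.2386… × (1 + 0.0115)^6 = A$68,294.5617…
After A$39,200.00 payment: A$68,294.5617… − A$39,200.00 = A$29,094.5617…
Balance at month 16: A$29,094.5617… × (1 + 0.0115)^4 = A$30,456.1756…
Penalty: 16 × 1.75% × A$74,010.43 = A$20,722.92…
Final settlement = outstanding balance + penalty = A$30,456.1756… + A$20,722.92… = A$51,179.10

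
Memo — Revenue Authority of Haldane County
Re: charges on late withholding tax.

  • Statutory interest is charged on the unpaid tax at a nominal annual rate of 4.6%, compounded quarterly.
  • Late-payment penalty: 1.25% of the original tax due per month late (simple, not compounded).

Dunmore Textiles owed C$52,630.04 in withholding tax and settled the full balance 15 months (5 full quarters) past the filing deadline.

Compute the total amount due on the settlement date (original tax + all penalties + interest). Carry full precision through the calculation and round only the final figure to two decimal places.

Late-payment penalty = 1.25% × C$52,630.04 × 15 mo = C$9,868.13…
Interest (4.6%/yr ÷ 4 = 1.15%/quarter): C$52,630.04 × ((1 + 0.0115)^5 − 1) = C$3,096.6356…
Total = C$52,630.04 + C$9,868.1325 + C$3,096.6356… = C$65,594.81

C$65,594.81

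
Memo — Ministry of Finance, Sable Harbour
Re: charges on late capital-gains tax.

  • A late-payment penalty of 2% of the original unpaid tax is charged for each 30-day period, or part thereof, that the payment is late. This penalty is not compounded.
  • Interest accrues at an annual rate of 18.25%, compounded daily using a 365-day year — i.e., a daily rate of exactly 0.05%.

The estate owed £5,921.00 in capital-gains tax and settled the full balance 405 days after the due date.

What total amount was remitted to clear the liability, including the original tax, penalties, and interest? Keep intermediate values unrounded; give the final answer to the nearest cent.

Penalty periods: ⌈405/30⌉ = 14; penalty = 14 × 2% × £5,921.00 = £1,657.88
Interest: £5,921.00 × ((1 + 0.0005)^405 − 1) = £5,921.00 × 0.22439812… = £1,328.6613…
Total = £5,921.00 + £1,657.8800 + £1,328.6613… = £8,907.54

£8,907.54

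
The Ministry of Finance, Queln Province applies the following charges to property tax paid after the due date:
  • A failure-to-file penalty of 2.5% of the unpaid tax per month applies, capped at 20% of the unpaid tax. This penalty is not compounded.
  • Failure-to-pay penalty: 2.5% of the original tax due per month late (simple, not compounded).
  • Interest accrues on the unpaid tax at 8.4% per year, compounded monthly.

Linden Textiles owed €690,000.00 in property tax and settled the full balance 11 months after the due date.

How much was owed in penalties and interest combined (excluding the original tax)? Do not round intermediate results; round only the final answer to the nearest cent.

Failure-to-file: 11 × 2.5% × €690,000.00 = €189,750.00, capped at 20% × €690,000.00 = €138,000.00
Failure-to-pay penalty = 2.5% × €690,000.00 × 11 mo = €189,750.00
Interest (8.4%/yr ÷ 12 = 0.7%/month): €690,000.00 × ((1 + 0.007)^11 − 1) = €55,029.1527…
Penalties + interest = €327,750.0000 + €55,029.1527… = €382,779.15

€382,779.15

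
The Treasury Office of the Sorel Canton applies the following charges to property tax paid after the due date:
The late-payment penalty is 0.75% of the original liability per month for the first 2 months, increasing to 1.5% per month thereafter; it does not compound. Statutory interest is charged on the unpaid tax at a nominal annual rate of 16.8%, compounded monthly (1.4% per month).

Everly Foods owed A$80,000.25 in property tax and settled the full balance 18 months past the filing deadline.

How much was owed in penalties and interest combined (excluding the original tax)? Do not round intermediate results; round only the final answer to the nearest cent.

Penalty, months 1–2: 2 × 0.75% × A$80,000.25 = A$1,200.00…
Penalty, months 3–18: 16 × 1.5% × A$80,000.25 = A$19,200.06
Interest: A$80,000.25 × ((1 + 0.014)^18 − 1) = A$80,000.25 × 0.2843494… = A$22,748.0237…
Penalties + interest = A$20,400.0638… + A$22,748.0237… = A$43,148.09

A$43,148.09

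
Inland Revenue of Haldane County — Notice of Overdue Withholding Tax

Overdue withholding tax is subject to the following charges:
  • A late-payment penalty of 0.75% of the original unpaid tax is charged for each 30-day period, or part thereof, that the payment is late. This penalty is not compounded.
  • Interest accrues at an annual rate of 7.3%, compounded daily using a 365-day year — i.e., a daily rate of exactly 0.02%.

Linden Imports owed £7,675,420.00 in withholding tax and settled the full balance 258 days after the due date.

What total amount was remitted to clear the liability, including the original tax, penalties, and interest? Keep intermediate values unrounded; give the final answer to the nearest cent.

£8,599,917.00

Penalty periods: ⌈258/30⌉ = 9; penalty = 9 × 0.75% × £7,675,420.00 = £518,090.85
Interest: £7,675,420.00 × ((1 + 0.0002)^258 − 1) = £7,675,420.00 × 0.05294904… = £406,406.1511…
Total = £7,675,420.00 + £518,090.8500 + £406,406.1511… = £8,599,917.00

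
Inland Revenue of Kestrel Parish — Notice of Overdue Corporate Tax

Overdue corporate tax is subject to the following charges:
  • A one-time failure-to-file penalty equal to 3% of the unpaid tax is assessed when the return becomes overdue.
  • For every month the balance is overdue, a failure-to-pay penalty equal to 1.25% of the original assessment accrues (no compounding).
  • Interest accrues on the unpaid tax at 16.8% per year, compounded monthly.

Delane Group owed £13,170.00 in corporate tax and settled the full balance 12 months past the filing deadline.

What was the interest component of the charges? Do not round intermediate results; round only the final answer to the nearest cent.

£2,391.13

Interest (16.8%/yr ÷ 12 = 1.4%/month): £13,170.00 × ((1 + 0.014)^12 − 1) = £2,391.1337…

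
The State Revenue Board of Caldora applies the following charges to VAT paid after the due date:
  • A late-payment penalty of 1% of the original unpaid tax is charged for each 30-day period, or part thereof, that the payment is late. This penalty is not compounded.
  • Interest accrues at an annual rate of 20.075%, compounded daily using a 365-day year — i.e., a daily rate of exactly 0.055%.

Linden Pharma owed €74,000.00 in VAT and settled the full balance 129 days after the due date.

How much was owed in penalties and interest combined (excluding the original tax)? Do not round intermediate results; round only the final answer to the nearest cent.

€9,139.49

Penalty periods: ⌈129/30⌉ = 5; penalty = 5 × 1% × €74,000.00 = €3,700.00
Interest: €74,000.00 × ((1 + 0.00055)^129 − 1) = €74,000.00 × 0.07350661… = €5,439.4892…
Penalties + interest = €3,700.0000 + €5,439.4892… = €9,139.49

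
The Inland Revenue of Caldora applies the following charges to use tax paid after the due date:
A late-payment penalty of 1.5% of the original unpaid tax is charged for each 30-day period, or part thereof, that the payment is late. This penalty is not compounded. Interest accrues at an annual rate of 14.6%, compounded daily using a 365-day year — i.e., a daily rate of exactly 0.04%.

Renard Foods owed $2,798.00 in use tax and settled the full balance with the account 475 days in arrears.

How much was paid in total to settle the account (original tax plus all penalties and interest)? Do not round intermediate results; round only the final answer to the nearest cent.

$4,054.87

Penalty periods: ⌈475/30⌉ = 16; penalty = 16 × 1.5% × $2,798.00 = $671.52
Interest: $2,798.00 × ((1 + 0.0004)^475 − 1) = $2,798.00 × 0.20920366… = $585.3518…
Total = $2,798.00 + $671.5200 + $585.3518… = $4,054.87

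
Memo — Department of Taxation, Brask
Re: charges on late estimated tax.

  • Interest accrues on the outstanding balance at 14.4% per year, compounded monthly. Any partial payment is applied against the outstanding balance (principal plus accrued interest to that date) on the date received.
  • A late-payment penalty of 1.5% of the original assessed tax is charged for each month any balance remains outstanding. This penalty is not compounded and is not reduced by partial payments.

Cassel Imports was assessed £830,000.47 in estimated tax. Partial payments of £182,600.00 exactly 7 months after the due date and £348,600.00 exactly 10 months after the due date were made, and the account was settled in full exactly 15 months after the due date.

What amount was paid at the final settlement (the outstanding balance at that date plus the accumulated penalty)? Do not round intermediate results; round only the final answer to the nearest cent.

£608,469.15

Monthly rate = 14.4% ÷ 12 = 1.2%
Balance at month 7: £830,000.4700 × (1 + 0.012)^7 = £902,281.2361…
After £182,600.00 payment: £902,281.2361… − £182,600.00 = £719,681.2361…
Balance at month 10: £719,681.2361… × (1 + 0.012)^3 = £745,901.9065…
After £348,600.00 payment: £745,901.9065… − £348,600.00 = £397,301.9065…
Balance at month 15: £397,301.9065… × (1 + 0.012)^5 = £421,719.0423…
Penalty: 15 × 1.5% × £830,000.47 = £186,750.11…
Final settlement = outstanding balance + penalty = £421,719.0423… + £186,750.11… = £608,469.15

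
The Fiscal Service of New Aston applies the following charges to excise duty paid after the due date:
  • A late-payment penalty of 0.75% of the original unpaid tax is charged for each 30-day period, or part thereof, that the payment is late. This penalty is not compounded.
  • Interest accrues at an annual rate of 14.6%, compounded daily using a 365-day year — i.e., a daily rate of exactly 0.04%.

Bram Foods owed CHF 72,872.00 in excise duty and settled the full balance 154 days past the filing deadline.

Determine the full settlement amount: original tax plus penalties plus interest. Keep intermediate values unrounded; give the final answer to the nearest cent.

CHF 80,780.34

Penalty periods: ⌈154/30⌉ = 6; penalty = 6 × 0.75% × CHF 72,872.00 = CHF 3,279.24
Interest: CHF 72,872.00 × ((1 + 0.0004)^154 − 1) = CHF 72,872.00 × 0.06352375… = CHF 4,629.1024…
Total = CHF 72,872.00 + CHF 3,279.2400 + CHF 4,629.1024… = CHF 80,780.34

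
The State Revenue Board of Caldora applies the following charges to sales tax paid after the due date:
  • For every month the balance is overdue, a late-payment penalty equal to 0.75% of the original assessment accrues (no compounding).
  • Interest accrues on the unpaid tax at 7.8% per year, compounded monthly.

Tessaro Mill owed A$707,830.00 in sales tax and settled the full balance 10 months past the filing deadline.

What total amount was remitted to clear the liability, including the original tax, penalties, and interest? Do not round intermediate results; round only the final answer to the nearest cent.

A$808,295.56

Late-payment penalty = 0.75% × A$707,830.00 × 10 mo = A$53,087.25
Interest (7.8%/yr ÷ 12 = 0.65%/month): A$707,830.00 × ((1 + 0.0065)^10 − 1) = A$47,378.3057…
Total = A$707,830.00 + A$53,087.2500 + A$47,378.3057… = A$808,295.56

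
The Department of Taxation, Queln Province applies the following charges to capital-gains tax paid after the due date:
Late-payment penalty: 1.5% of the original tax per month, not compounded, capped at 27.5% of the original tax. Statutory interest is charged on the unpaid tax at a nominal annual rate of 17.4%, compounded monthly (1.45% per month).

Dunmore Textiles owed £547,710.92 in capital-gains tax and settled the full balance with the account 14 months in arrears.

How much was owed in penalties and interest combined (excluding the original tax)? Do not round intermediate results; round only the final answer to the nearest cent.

£237,316.57

Penalty: 14 × 1.5% × £547,710.92 = £115,019.29… (below the 27.5% cap of £150,620.50…)
Interest: £547,710.92 × ((1 + 0.0145)^14 − 1) = £547,710.92 × 0.2232880… = £122,297.2816…
Penalties + interest = £115,019.2932 + £122,297.2816… = £237,316.57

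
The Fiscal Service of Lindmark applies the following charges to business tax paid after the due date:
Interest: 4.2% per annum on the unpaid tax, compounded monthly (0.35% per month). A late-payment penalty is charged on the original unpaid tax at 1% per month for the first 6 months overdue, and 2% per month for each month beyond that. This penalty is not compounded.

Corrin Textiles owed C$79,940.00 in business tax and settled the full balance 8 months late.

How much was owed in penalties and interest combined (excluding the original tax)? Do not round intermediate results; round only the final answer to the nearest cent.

C$10,259.93

Penalty, months 1–6: 6 × 1% × C$79,940.00 = C$4,796.40
Penalty, months 7–8: 2 × 2% × C$79,940.00 = C$3,197.60
Interest: C$79,940.00 × ((1 + 0.0035)^8 − 1) = C$79,940.00 × 0.0283454… = C$2,265.9322…
Penalties + interest = C$7,994.0000 + C$2,265.9322… = C$10,259.93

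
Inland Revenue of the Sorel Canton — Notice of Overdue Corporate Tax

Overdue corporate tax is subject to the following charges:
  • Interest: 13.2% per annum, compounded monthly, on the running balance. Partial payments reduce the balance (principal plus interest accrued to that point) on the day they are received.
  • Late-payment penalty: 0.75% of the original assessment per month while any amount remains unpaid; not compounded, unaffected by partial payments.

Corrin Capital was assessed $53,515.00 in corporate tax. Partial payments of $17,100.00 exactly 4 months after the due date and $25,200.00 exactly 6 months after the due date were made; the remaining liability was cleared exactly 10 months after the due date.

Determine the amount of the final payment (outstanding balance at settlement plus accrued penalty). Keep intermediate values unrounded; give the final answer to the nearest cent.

Monthly rate = 13.2% ÷ 12 = 1.1%
Balance at month 4: $53,515.0000 × (1 + 0.011)^4 = $55,908.7976…
After $17,100.00 payment: $55,908.7976… − $17,100.00 = $38,808.7976…
Balance at month 6: $38,808.7976… × (1 + 0.011)^2 = $39,667.2870…
After $25,200.00 payment: $39,667.2870… − $25,200.00 = $14,467.2870…
Balance at month 10: $14,467.2870… × (1 + 0.011)^4 = $15,114.4281…
Penalty: 10 × 0.75% × $53,515.00 = $4,013.63…
Final settlement = outstanding balance + penalty = $15,114.4281… + $4,013.63… = $19,128.05

$19,128.05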